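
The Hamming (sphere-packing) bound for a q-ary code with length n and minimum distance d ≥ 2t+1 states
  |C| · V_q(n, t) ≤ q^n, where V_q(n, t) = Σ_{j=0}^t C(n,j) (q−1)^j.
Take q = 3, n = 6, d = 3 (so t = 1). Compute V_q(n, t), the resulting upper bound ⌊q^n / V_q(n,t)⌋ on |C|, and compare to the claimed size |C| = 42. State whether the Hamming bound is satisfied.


V_q(n, t) = 13, q^n = 729, Hamming bound = 56, |C| = 42 ≤ bound (satisfied).

Step 1: Compute V_q(n, t) = Σ_{j=0}^1 C(n, j) (q−1)^j.
  j = 0: C(6,0)·(2)^0 = 1·1 = 1.
  j = 1: C(6,1)·(2)^1 = 6·2 = 12.
  V_q(n, t) = 1 + 12 = 13.
Step 2: q^n = 3^6 = 729.
Step 3: Hamming bound ⌊q^n / V_q(n,t)⌋ = ⌊729/13⌋ = 56.
Step 4: Compare |C| = 42 to 56: satisfied.
The claimed |C| lies below the Hamming bound.


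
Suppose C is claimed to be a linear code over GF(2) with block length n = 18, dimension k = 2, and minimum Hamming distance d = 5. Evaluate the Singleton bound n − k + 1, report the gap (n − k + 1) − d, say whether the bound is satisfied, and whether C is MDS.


Singleton RHS = n − k + 1 = 17, slack = 12, bound satisfied, not MDS.

Singleton bound: d ≤ n − k + 1.
Here n = 18, k = 2, so n − k + 1 = 17.
Given d = 5, check d ≤ 17: YES.
Slack = (n − k + 1) − d = 12.
The code is NOT MDS (slack = 12 > 0).
Description: the claimed parameters are [18, 2, 5]_2; such a code would be non-MDS.


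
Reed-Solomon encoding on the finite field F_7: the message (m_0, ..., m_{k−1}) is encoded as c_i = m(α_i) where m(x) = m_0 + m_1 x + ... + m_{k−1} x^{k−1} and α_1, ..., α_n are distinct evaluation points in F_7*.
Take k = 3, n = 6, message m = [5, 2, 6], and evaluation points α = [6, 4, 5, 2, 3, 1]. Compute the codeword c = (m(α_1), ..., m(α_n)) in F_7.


c = [2, 4, 4, 5, 2, 6]

Message polynomial: m(x) = 5 + 2·x + 6·x^2 (mod 7).
For each evaluation point α_i, compute m(α_i) mod 7:
  α_1 = 6: Horner steps 6 → 3 → 2, so m(6) = 2.
  α_2 = 4: Horner steps 6 → 5 → 4, so m(4) = 4.
  α_3 = 5: Horner steps 6 → 4 → 4, so m(5) = 4.
  α_4 = 2: Horner steps 6 → 0 → 5, so m(2) = 5.
  α_5 = 3: Horner steps 6 → 6 → 2, so m(3) = 2.
  α_6 = 1: Horner steps 6 → 1 → 6, so m(1) = 6.
Codeword c = [2, 4, 4, 5, 2, 6] ∈ F_7^6.


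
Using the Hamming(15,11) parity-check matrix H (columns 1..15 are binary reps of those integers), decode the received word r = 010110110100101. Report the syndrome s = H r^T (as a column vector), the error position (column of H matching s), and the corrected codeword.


s = (0, 1, 0, 0)^T, error position = 4, corrected codeword c = 010010110100101

Compute s = H r^T mod 2 one row at a time:
  s_1 = 1 + 0 + 1 + 0 + 0 + 1 + 0 + 1 = 4 ≡ 0 (mod 2).
  s_2 = 1 + 1 + 0 + 1 + 0 + 1 + 0 + 1 = 5 ≡ 1 (mod 2).
  s_3 = 1 + 0 + 0 + 1 + 1 + 0 + 0 + 1 = 4 ≡ 0 (mod 2).
  s_4 = 0 + 0 + 1 + 1 + 0 + 0 + 1 + 1 = 4 ≡ 0 (mod 2).
s = (0, 1, 0, 0)^T — this equals column 4 of H (binary 0100), so error is at position 4.
Correct: flip bit 4 of r = 010110110100101 to get c = 010010110100101.


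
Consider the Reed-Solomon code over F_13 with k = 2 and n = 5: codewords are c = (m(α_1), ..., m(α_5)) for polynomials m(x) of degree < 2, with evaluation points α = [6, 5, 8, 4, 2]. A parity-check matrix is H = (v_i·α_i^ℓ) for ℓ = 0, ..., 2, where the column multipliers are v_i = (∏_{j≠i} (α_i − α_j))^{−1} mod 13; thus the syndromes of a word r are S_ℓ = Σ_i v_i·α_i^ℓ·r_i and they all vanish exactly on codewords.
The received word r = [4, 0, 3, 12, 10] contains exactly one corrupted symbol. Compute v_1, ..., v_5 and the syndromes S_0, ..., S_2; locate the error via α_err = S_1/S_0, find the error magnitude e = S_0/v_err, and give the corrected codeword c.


S = (12, 7, 3), error at position 1, error magnitude e = 3, c = [1, 0, 3, 12, 10].

Step 1: column multipliers v_i = (∏_{j≠i}(α_i − α_j))^{−1} mod 13.
  i = 1 (α = 6): (6−5)(6−8)(6−4)(6−2) = 1·(−2)·2·4 = −16 ≡ 10, so v_1 = 10^{−1} = 4 (mod 13).
  i = 2 (α = 5): (5−6)(5−8)(5−4)(5−2) = (−1)·(−3)·1·3 = 9 ≡ 9, so v_2 = 9^{−1} = 3 (mod 13).
  i = 3 (α = 8): (8−6)(8−5)(8−4)(8−2) = 2·3·4·6 = 144 ≡ 1, so v_3 = 1^{−1} = 1 (mod 13).
  i = 4 (α = 4): (4−6)(4−5)(4−8)(4−2) = (−2)·(−1)·(−4)·2 = −16 ≡ 10, so v_4 = 10^{−1} = 4 (mod 13).
  i = 5 (α = 2): (2−6)(2−5)(2−8)(2−4) = (−4)·(−3)·(−6)·(−2) = 144 ≡ 1, so v_5 = 1^{−1} = 1 (mod 13).
  v = [4, 3, 1, 4, 1].
Step 2: syndromes of r = [4, 0, 3, 12, 10] (all sums mod 13).
  S_0 = Σ v_i r_i = 4·4 + 3·0 + 1·3 + 4·12 + 1·10 = 77 ≡ 12.
  S_1 = Σ v_i α_i r_i = 4·6·4 + 3·5·0 + 1·8·3 + 4·4·12 + 1·2·10 = 332 ≡ 7.
  α_i^2 mod 13 = [10, 12, 12, 3, 4].
  S_2 = Σ v_i α_i^2 r_i = 4·10·4 + 3·12·0 + 1·12·3 + 4·3·12 + 1·4·10 = 380 ≡ 3.
  S = (12, 7, 3) ≠ 0, so r is not a codeword (an error is present).
Step 3: locate the error. For a single error e at position i, S_ℓ = v_i·e·α_i^ℓ, so α_err = S_1/S_0.
  S_0^{−1} = 12^{−1} = 12 (mod 13), so α_err = 7·12 = 84 ≡ 6 = α_1. Error position i = 1.
  Consistency check: S_2/S_1 = 3·2 = 6 ≡ 6 = α_err ✓ (single-error assumption holds).
Step 4: error magnitude e = S_0/v_1 = S_0·∏_{j≠1}(α_1 − α_j) = 12·10 = 120 ≡ 3 (mod 13).
Step 5: correct position 1: c_1 = r_1 − e = 4 − 3 ≡ 1 (mod 13). Hence c = [1, 0, 3, 12, 10].
  Check: interpolating c through the α_i gives m(x) = 8 + 1·x (degree < 2) with m(α_i) = c_i for every i, so c is indeed a codeword.


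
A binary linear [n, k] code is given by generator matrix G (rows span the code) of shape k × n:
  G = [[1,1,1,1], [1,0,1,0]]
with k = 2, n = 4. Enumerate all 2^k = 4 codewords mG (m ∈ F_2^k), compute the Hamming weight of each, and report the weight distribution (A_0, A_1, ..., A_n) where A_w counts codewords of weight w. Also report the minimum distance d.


Weight distribution: A_0 = 1, A_2 = 2, A_4 = 1. Minimum distance d = 2.

Enumerate all 2^2 = 4 messages m ∈ F_2^2.
For each, compute codeword c = mG in F_2^4, then tally its weight.
  m = 00 → c = 0000, weight = 0.
  m = 10 → c = 1111, weight = 4.
  m = 01 → c = 1010, weight = 2.
  m = 11 → c = 0101, weight = 2.
Tally weights:
  weight 0: 1 codewords.
  weight 2: 2 codewords.
  weight 4: 1 codewords.
Minimum distance d = smallest w > 0 with A_w > 0 = 2.
Sanity: Σ A_w = 4 = 2^2 = 4 ✓.


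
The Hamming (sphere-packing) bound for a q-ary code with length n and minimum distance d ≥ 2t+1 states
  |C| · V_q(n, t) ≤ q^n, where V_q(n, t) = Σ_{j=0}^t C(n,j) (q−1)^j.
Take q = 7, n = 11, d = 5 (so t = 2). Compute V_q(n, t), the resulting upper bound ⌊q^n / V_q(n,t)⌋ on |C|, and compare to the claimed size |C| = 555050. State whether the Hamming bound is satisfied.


V_q(n, t) = 2047, q^n = 1977326743, Hamming bound = 965963, |C| = 555050 ≤ bound (satisfied).

Step 1: Compute V_q(n, t) = Σ_{j=0}^2 C(n, j) (q−1)^j.
  j = 0: C(11,0)·(6)^0 = 1·1 = 1.
  j = 1: C(11,1)·(6)^1 = 11·6 = 66.
  j = 2: C(11,2)·(6)^2 = 55·36 = 1980.
  V_q(n, t) = 1 + 66 + 1980 = 2047.
Step 2: q^n = 7^11 = 1977326743.
Step 3: Hamming bound ⌊q^n / V_q(n,t)⌋ = ⌊1977326743/2047⌋ = 965963.
Step 4: Compare |C| = 555050 to 965963: satisfied.
The claimed |C| lies below the Hamming bound.


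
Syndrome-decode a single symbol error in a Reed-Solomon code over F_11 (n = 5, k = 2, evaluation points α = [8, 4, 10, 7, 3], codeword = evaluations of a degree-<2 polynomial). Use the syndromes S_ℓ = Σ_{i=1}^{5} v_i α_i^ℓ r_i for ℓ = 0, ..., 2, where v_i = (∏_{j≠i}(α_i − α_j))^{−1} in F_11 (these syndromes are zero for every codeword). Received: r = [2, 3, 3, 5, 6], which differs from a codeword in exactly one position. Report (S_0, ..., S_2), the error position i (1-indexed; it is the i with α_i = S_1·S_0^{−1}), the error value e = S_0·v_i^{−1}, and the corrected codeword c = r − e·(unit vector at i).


S = (4, 7, 4), error at position 3, error magnitude e = 7, c = [2, 3, 7, 5, 6].

Step 1: column multipliers v_i = (∏_{j≠i}(α_i − α_j))^{−1} mod 11.
  i = 1 (α = 8): (8−4)(8−10)(8−7)(8−3) = 4·(−2)·1·5 = −40 ≡ 4, so v_1 = 4^{−1} = 3 (mod 11).
  i = 2 (α = 4): (4−8)(4−10)(4−7)(4−3) = (−4)·(−6)·(−3)·1 = −72 ≡ 5, so v_2 = 5^{−1} = 9 (mod 11).
  i = 3 (α = 10): (10−8)(10−4)(10−7)(10−3) = 2·6·3·7 = 252 ≡ 10, so v_3 = 10^{−1} = 10 (mod 11).
  i = 4 (α = 7): (7−8)(7−4)(7−10)(7−3) = (−1)·3·(−3)·4 = 36 ≡ 3, so v_4 = 3^{−1} = 4 (mod 11).
  i = 5 (α = 3): (3−8)(3−4)(3−10)(3−7) = (−5)·(−1)·(−7)·(−4) = 140 ≡ 8, so v_5 = 8^{−1} = 7 (mod 11).
  v = [3, 9, 10, 4, 7].
Step 2: syndromes of r = [2, 3, 3, 5, 6] (all sums mod 11).
  S_0 = Σ v_i r_i = 3·2 + 9·3 + 10·3 + 4·5 + 7·6 = 125 ≡ 4.
  S_1 = Σ v_i α_i r_i = 3·8·2 + 9·4·3 + 10·10·3 + 4·7·5 + 7·3·6 = 722 ≡ 7.
  α_i^2 mod 11 = [9, 5, 1, 5, 9].
  S_2 = Σ v_i α_i^2 r_i = 3·9·2 + 9·5·3 + 10·1·3 + 4·5·5 + 7·9·6 = 697 ≡ 4.
  S = (4, 7, 4) ≠ 0, so r is not a codeword (an error is present).
Step 3: locate the error. For a single error e at position i, S_ℓ = v_i·e·α_i^ℓ, so α_err = S_1/S_0.
  S_0^{−1} = 4^{−1} = 3 (mod 11), so α_err = 7·3 = 21 ≡ 10 = α_3. Error position i = 3.
  Consistency check: S_2/S_1 = 4·8 = 32 ≡ 10 = α_err ✓ (single-error assumption holds).
Step 4: error magnitude e = S_0/v_3 = S_0·∏_{j≠3}(α_3 − α_j) = 4·10 = 40 ≡ 7 (mod 11).
Step 5: correct position 3: c_3 = r_3 − e = 3 − 7 ≡ 7 (mod 11). Hence c = [2, 3, 7, 5, 6].
  Check: interpolating c through the α_i gives m(x) = 4 + 8·x (degree < 2) with m(α_i) = c_i for every i, so c is indeed a codeword.


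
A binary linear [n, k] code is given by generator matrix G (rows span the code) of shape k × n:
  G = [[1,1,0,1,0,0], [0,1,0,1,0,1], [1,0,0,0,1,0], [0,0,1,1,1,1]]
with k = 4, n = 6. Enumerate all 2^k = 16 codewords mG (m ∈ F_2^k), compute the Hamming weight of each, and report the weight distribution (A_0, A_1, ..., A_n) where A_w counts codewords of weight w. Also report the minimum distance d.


Weight distribution: A_0 = 1, A_2 = 4, A_3 = 6, A_4 = 3, A_5 = 2. Minimum distance d = 2.

Enumerate all 2^4 = 16 messages m ∈ F_2^4.
For each, compute codeword c = mG in F_2^6, then tally its weight.
  m = 0000 → c = 000000, weight = 0.
  m = 1000 → c = 110100, weight = 3.
  m = 0100 → c = 010101, weight = 3.
  m = 1100 → c = 100001, weight = 2.
  m = 0010 → c = 100010, weight = 2.
  m = 1010 → c = 010110, weight = 3.
  m = 0110 → c = 110111, weight = 5.
  m = 1110 → c = 000011, weight = 2.
  m = 0001 → c = 001111, weight = 4.
  m = 1001 → c = 111011, weight = 5.
  m = 0101 → c = 011010, weight = 3.
  m = 1101 → c = 101110, weight = 4.
  m = 0011 → c = 101101, weight = 4.
  m = 1011 → c = 011001, weight = 3.
  m = 0111 → c = 111000, weight = 3.
  m = 1111 → c = 001100, weight = 2.
Tally weights:
  weight 0: 1 codewords.
  weight 2: 4 codewords.
  weight 3: 6 codewords.
  weight 4: 3 codewords.
  weight 5: 2 codewords.
Minimum distance d = smallest w > 0 with A_w > 0 = 2.
Sanity: Σ A_w = 16 = 2^4 = 16 ✓.


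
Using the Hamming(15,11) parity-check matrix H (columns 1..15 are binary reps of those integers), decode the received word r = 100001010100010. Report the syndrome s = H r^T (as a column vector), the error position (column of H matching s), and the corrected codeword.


s = (1, 0, 1, 1)^T, error position = 11, corrected codeword c = 100001010110010

Compute s = H r^T mod 2 one row at a time:
  s_1 = 1 + 0 + 1 + 0 + 0 + 0 + 1 + 0 = 3 ≡ 1 (mod 2).
  s_2 = 0 + 0 + 1 + 0 + 0 + 0 + 1 + 0 = 2 ≡ 0 (mod 2).
  s_3 = 0 + 0 + 1 + 0 + 1 + 0 + 1 + 0 = 3 ≡ 1 (mod 2).
  s_4 = 1 + 0 + 0 + 0 + 0 + 0 + 0 + 0 = 1 ≡ 1 (mod 2).
s = (1, 0, 1, 1)^T — this equals column 11 of H (binary 1011), so error is at position 11.
Correct: flip bit 11 of r = 100001010100010 to get c = 100001010110010.


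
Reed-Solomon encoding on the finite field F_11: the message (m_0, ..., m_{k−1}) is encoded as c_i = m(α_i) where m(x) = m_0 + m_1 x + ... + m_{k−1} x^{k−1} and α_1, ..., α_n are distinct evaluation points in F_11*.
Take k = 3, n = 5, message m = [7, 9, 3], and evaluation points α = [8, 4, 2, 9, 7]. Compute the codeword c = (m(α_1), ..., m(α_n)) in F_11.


c = [7, 3, 4, 1, 8]

Message polynomial: m(x) = 7 + 9·x + 3·x^2 (mod 11).
For each evaluation point α_i, compute m(α_i) mod 11:
  α_1 = 8: Horner steps 3 → 0 → 7, so m(8) = 7.
  α_2 = 4: Horner steps 3 → 10 → 3, so m(4) = 3.
  α_3 = 2: Horner steps 3 → 4 → 4, so m(2) = 4.
  α_4 = 9: Horner steps 3 → 3 → 1, so m(9) = 1.
  α_5 = 7: Horner steps 3 → 8 → 8, so m(7) = 8.
Codeword c = [7, 3, 4, 1, 8] ∈ F_11^5.


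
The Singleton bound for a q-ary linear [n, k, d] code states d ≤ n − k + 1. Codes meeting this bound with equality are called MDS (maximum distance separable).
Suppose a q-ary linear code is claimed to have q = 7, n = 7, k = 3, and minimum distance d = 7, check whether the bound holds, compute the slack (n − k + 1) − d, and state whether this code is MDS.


Singleton RHS = n − k + 1 = 5, slack = -2, bound violated (no such code; not MDS).

Singleton bound: d ≤ n − k + 1.
Here n = 7, k = 3, so n − k + 1 = 5.
Given d = 7, check d ≤ 5: NO.
Slack = (n − k + 1) − d = -2.
The slack is negative: d = 7 exceeds n − k + 1 = 5 by 2, so the Singleton bound is violated and no linear [7, 3, 7]_7 code can exist. In particular it is not MDS (MDS requires d = n − k + 1 exactly).
Description: the claimed parameters are [7, 3, 7]_7; such a code would be impossible (violates the Singleton bound).


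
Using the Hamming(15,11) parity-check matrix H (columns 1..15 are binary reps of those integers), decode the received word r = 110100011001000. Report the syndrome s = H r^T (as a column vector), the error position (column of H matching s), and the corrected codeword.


s = (1, 0, 1, 0)^T, error position = 10, corrected codeword c = 110100011101000

Compute s = H r^T mod 2 one row at a time:
  s_1 = 1 + 1 + 0 + 0 + 1 + 0 + 0 + 0 = 3 ≡ 1 (mod 2).
  s_2 = 1 + 0 + 0 + 0 + 1 + 0 + 0 + 0 = 2 ≡ 0 (mod 2).
  s_3 = 1 + 0 + 0 + 0 + 0 + 0 + 0 + 0 = 1 ≡ 1 (mod 2).
  s_4 = 1 + 0 + 0 + 0 + 1 + 0 + 0 + 0 = 2 ≡ 0 (mod 2).
s = (1, 0, 1, 0)^T — this equals column 10 of H (binary 1010), so error is at position 10.
Correct: flip bit 10 of r = 110100011001000 to get c = 110100011101000.


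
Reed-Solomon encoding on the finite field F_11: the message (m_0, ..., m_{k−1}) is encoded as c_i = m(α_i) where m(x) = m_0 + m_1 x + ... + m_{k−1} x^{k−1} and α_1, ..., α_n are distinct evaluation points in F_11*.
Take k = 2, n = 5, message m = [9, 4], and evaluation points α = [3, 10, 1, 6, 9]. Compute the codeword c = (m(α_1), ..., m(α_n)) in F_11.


c = [10, 5, 2, 0, 1]

Message polynomial: m(x) = 9 + 4·x (mod 11).
For each evaluation point α_i, compute m(α_i) mod 11:
  α_1 = 3: Horner steps 4 → 10, so m(3) = 10.
  α_2 = 10: Horner steps 4 → 5, so m(10) = 5.
  α_3 = 1: Horner steps 4 → 2, so m(1) = 2.
  α_4 = 6: Horner steps 4 → 0, so m(6) = 0.
  α_5 = 9: Horner steps 4 → 1, so m(9) = 1.
Codeword c = [10, 5, 2, 0, 1] ∈ F_11^5.


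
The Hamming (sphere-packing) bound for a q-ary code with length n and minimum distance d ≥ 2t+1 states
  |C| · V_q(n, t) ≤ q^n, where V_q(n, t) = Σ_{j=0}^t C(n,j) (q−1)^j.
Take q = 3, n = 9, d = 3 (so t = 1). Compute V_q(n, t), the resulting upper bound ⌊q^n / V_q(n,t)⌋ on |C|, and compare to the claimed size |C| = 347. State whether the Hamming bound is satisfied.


V_q(n, t) = 19, q^n = 19683, Hamming bound = 1035, |C| = 347 ≤ bound (satisfied).

Step 1: Compute V_q(n, t) = Σ_{j=0}^1 C(n, j) (q−1)^j.
  j = 0: C(9,0)·(2)^0 = 1·1 = 1.
  j = 1: C(9,1)·(2)^1 = 9·2 = 18.
  V_q(n, t) = 1 + 18 = 19.
Step 2: q^n = 3^9 = 19683.
Step 3: Hamming bound ⌊q^n / V_q(n,t)⌋ = ⌊19683/19⌋ = 1035.
Step 4: Compare |C| = 347 to 1035: satisfied.
The claimed |C| lies below the Hamming bound.


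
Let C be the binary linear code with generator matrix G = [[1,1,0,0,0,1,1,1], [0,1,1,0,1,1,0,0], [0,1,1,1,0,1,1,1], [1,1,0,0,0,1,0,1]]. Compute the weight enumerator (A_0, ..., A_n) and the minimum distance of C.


Weight distribution: A_0 = 1, A_1 = 1, A_3 = 2, A_4 = 5, A_5 = 5, A_6 = 2. Minimum distance d = 1.

Enumerate all 2^4 = 16 messages m ∈ F_2^4.
For each, compute codeword c = mG in F_2^8, then tally its weight.
  m = 0000 → c = 00000000, weight = 0.
  m = 1000 → c = 11000111, weight = 5.
  m = 0100 → c = 01101100, weight = 4.
  m = 1100 → c = 10101011, weight = 5.
  m = 0010 → c = 01110111, weight = 6.
  m = 1010 → c = 10110000, weight = 3.
  m = 0110 → c = 00011011, weight = 4.
  m = 1110 → c = 11011100, weight = 5.
  m = 0001 → c = 11000101, weight = 4.
  m = 1001 → c = 00000010, weight = 1.
  m = 0101 → c = 10101001, weight = 4.
  m = 1101 → c = 01101110, weight = 5.
  m = 0011 → c = 10110010, weight = 4.
  m = 1011 → c = 01110101, weight = 5.
  m = 0111 → c = 11011110, weight = 6.
  m = 1111 → c = 00011001, weight = 3.
Tally weights:
  weight 0: 1 codewords.
  weight 1: 1 codewords.
  weight 3: 2 codewords.
  weight 4: 5 codewords.
  weight 5: 5 codewords.
  weight 6: 2 codewords.
Minimum distance d = smallest w > 0 with A_w > 0 = 1.
Sanity: Σ A_w = 16 = 2^4 = 16 ✓.


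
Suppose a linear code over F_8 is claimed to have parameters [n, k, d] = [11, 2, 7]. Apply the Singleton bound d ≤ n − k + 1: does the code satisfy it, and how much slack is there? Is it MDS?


Singleton RHS = n − k + 1 = 10, slack = 3, bound satisfied, not MDS.

Singleton bound: d ≤ n − k + 1.
Here n = 11, k = 2, so n − k + 1 = 10.
Given d = 7, check d ≤ 10: YES.
Slack = (n − k + 1) − d = 3.
The code is NOT MDS (slack = 3 > 0).
Description: the claimed parameters are [11, 2, 7]_8; such a code would be non-MDS.


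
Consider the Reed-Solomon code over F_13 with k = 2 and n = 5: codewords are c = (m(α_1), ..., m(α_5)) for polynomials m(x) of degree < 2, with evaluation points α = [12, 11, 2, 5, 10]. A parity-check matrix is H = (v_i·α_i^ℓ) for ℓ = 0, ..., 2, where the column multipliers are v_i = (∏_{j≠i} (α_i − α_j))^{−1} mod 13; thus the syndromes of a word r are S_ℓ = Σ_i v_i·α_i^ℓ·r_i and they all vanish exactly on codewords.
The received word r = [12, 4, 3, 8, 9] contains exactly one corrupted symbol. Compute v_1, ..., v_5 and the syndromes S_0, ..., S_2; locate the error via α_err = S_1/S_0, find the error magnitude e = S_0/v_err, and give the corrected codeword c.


S = (3, 6, 12), error at position 3, error magnitude e = 6, c = [12, 4, 10, 8, 9].

Step 1: column multipliers v_i = (∏_{j≠i}(α_i − α_j))^{−1} mod 13.
  i = 1 (α = 12): (12−11)(12−2)(12−5)(12−10) = 1·10·7·2 = 140 ≡ 10, so v_1 = 10^{−1} = 4 (mod 13).
  i = 2 (α = 11): (11−12)(11−2)(11−5)(11−10) = (−1)·9·6·1 = −54 ≡ 11, so v_2 = 11^{−1} = 6 (mod 13).
  i = 3 (α = 2): (2−12)(2−11)(2−5)(2−10) = (−10)·(−9)·(−3)·(−8) = 2160 ≡ 2, so v_3 = 2^{−1} = 7 (mod 13).
  i = 4 (α = 5): (5−12)(5−11)(5−2)(5−10) = (−7)·(−6)·3·(−5) = −630 ≡ 7, so v_4 = 7^{−1} = 2 (mod 13).
  i = 5 (α = 10): (10−12)(10−11)(10−2)(10−5) = (−2)·(−1)·8·5 = 80 ≡ 2, so v_5 = 2^{−1} = 7 (mod 13).
  v = [4, 6, 7, 2, 7].
Step 2: syndromes of r = [12, 4, 3, 8, 9] (all sums mod 13).
  S_0 = Σ v_i r_i = 4·12 + 6·4 + 7·3 + 2·8 + 7·9 = 172 ≡ 3.
  S_1 = Σ v_i α_i r_i = 4·12·12 + 6·11·4 + 7·2·3 + 2·5·8 + 7·10·9 = 1592 ≡ 6.
  α_i^2 mod 13 = [1, 4, 4, 12, 9].
  S_2 = Σ v_i α_i^2 r_i = 4·1·12 + 6·4·4 + 7·4·3 + 2·12·8 + 7·9·9 = 987 ≡ 12.
  S = (3, 6, 12) ≠ 0, so r is not a codeword (an error is present).
Step 3: locate the error. For a single error e at position i, S_ℓ = v_i·e·α_i^ℓ, so α_err = S_1/S_0.
  S_0^{−1} = 3^{−1} = 9 (mod 13), so α_err = 6·9 = 54 ≡ 2 = α_3. Error position i = 3.
  Consistency check: S_2/S_1 = 12·11 = 132 ≡ 2 = α_err ✓ (single-error assumption holds).
Step 4: error magnitude e = S_0/v_3 = S_0·∏_{j≠3}(α_3 − α_j) = 3·2 = 6 ≡ 6 (mod 13).
Step 5: correct position 3: c_3 = r_3 − e = 3 − 6 ≡ 10 (mod 13). Hence c = [12, 4, 10, 8, 9].
  Check: interpolating c through the α_i gives m(x) = 7 + 8·x (degree < 2) with m(α_i) = c_i for every i, so c is indeed a codeword.


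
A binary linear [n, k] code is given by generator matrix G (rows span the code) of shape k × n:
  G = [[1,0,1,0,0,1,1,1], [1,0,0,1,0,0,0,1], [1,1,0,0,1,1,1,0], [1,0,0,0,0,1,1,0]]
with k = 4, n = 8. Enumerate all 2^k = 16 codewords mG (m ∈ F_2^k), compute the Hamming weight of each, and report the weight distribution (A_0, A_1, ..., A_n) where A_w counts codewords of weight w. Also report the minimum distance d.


Weight distribution: A_0 = 1, A_2 = 2, A_3 = 3, A_4 = 3, A_5 = 4, A_6 = 2, A_7 = 1. Minimum distance d = 2.

Enumerate all 2^4 = 16 messages m ∈ F_2^4.
For each, compute codeword c = mG in F_2^8, then tally its weight.
  m = 0000 → c = 00000000, weight = 0.
  m = 1000 → c = 10100111, weight = 5.
  m = 0100 → c = 10010001, weight = 3.
  m = 1100 → c = 00110110, weight = 4.
  m = 0010 → c = 11001110, weight = 5.
  m = 1010 → c = 01101001, weight = 4.
  m = 0110 → c = 01011111, weight = 6.
  m = 1110 → c = 11111000, weight = 5.
  m = 0001 → c = 10000110, weight = 3.
  m = 1001 → c = 00100001, weight = 2.
  m = 0101 → c = 00010111, weight = 4.
  m = 1101 → c = 10110000, weight = 3.
  m = 0011 → c = 01001000, weight = 2.
  m = 1011 → c = 11101111, weight = 7.
  m = 0111 → c = 11011001, weight = 5.
  m = 1111 → c = 01111110, weight = 6.
Tally weights:
  weight 0: 1 codewords.
  weight 2: 2 codewords.
  weight 3: 3 codewords.
  weight 4: 3 codewords.
  weight 5: 4 codewords.
  weight 6: 2 codewords.
  weight 7: 1 codewords.
Minimum distance d = smallest w > 0 with A_w > 0 = 2.
Sanity: Σ A_w = 16 = 2^4 = 16 ✓.


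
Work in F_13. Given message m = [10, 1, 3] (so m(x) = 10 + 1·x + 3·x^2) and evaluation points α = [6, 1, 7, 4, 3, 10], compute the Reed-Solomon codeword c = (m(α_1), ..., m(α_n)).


c = [7, 1, 8, 10, 1, 8]

Message polynomial: m(x) = 10 + 1·x + 3·x^2 (mod 13).
For each evaluation point α_i, compute m(α_i) mod 13:
  α_1 = 6: Horner steps 3 → 6 → 7, so m(6) = 7.
  α_2 = 1: Horner steps 3 → 4 → 1, so m(1) = 1.
  α_3 = 7: Horner steps 3 → 9 → 8, so m(7) = 8.
  α_4 = 4: Horner steps 3 → 0 → 10, so m(4) = 10.
  α_5 = 3: Horner steps 3 → 10 → 1, so m(3) = 1.
  α_6 = 10: Horner steps 3 → 5 → 8, so m(10) = 8.
Codeword c = [7, 1, 8, 10, 1, 8] ∈ F_13^6.


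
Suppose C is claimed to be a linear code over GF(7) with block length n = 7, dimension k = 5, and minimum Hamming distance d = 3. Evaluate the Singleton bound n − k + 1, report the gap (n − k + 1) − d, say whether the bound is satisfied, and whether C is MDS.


Singleton RHS = n − k + 1 = 3, slack = 0, bound satisfied, MDS.

Singleton bound: d ≤ n − k + 1.
Here n = 7, k = 5, so n − k + 1 = 3.
Given d = 3, check d ≤ 3: YES.
Slack = (n − k + 1) − d = 0.
The code is MDS (slack = 0).
Description: the claimed parameters are [7, 5, 3]_7; such a code would be MDS (meets Singleton bound).


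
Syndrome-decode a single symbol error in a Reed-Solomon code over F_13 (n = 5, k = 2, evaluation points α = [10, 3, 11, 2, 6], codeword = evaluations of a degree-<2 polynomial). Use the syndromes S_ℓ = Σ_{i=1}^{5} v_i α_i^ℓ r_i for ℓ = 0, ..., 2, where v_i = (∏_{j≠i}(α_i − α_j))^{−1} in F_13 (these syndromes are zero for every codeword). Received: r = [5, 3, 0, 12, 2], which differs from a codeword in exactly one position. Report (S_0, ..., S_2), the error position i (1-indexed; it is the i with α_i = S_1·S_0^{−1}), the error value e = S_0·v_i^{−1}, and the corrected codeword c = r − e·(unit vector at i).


S = (12, 2, 9), error at position 3, error magnitude e = 4, c = [5, 3, 9, 12, 2].

Step 1: column multipliers v_i = (∏_{j≠i}(α_i − α_j))^{−1} mod 13.
  i = 1 (α = 10): (10−3)(10−11)(10−2)(10−6) = 7·(−1)·8·4 = −224 ≡ 10, so v_1 = 10^{−1} = 4 (mod 13).
  i = 2 (α = 3): (3−10)(3−11)(3−2)(3−6) = (−7)·(−8)·1·(−3) = −168 ≡ 1, so v_2 = 1^{−1} = 1 (mod 13).
  i = 3 (α = 11): (11−10)(11−3)(11−2)(11−6) = 1·8·9·5 = 360 ≡ 9, so v_3 = 9^{−1} = 3 (mod 13).
  i = 4 (α = 2): (2−10)(2−3)(2−11)(2−6) = (−8)·(−1)·(−9)·(−4) = 288 ≡ 2, so v_4 = 2^{−1} = 7 (mod 13).
  i = 5 (α = 6): (6−10)(6−3)(6−11)(6−2) = (−4)·3·(−5)·4 = 240 ≡ 6, so v_5 = 6^{−1} = 11 (mod 13).
  v = [4, 1, 3, 7, 11].
Step 2: syndromes of r = [5, 3, 0, 12, 2] (all sums mod 13).
  S_0 = Σ v_i r_i = 4·5 + 1·3 + 3·0 + 7·12 + 11·2 = 129 ≡ 12.
  S_1 = Σ v_i α_i r_i = 4·10·5 + 1·3·3 + 3·11·0 + 7·2·12 + 11·6·2 = 509 ≡ 2.
  α_i^2 mod 13 = [9, 9, 4, 4, 10].
  S_2 = Σ v_i α_i^2 r_i = 4·9·5 + 1·9·3 + 3·4·0 + 7·4·12 + 11·10·2 = 763 ≡ 9.
  S = (12, 2, 9) ≠ 0, so r is not a codeword (an error is present).
Step 3: locate the error. For a single error e at position i, S_ℓ = v_i·e·α_i^ℓ, so α_err = S_1/S_0.
  S_0^{−1} = 12^{−1} = 12 (mod 13), so α_err = 2·12 = 24 ≡ 11 = α_3. Error position i = 3.
  Consistency check: S_2/S_1 = 9·7 = 63 ≡ 11 = α_err ✓ (single-error assumption holds).
Step 4: error magnitude e = S_0/v_3 = S_0·∏_{j≠3}(α_3 − α_j) = 12·9 = 108 ≡ 4 (mod 13).
Step 5: correct position 3: c_3 = r_3 − e = 0 − 4 ≡ 9 (mod 13). Hence c = [5, 3, 9, 12, 2].
  Check: interpolating c through the α_i gives m(x) = 4 + 4·x (degree < 2) with m(α_i) = c_i for every i, so c is indeed a codeword.


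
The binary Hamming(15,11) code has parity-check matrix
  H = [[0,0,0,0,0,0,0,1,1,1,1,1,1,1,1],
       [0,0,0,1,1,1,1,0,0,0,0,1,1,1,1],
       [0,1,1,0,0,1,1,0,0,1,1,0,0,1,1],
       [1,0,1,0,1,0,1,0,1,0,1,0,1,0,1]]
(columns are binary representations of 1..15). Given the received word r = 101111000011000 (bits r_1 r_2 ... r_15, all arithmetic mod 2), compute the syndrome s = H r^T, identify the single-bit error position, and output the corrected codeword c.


s = (0, 0, 1, 0)^T, error position = 2, corrected codeword c = 111111000011000

Compute s = H r^T mod 2 one row at a time:
  s_1 = 0 + 0 + 0 + 1 + 1 + 0 + 0 + 0 = 2 ≡ 0 (mod 2).
  s_2 = 1 + 1 + 1 + 0 + 1 + 0 + 0 + 0 = 4 ≡ 0 (mod 2).
  s_3 = 0 + 1 + 1 + 0 + 0 + 1 + 0 + 0 = 3 ≡ 1 (mod 2).
  s_4 = 1 + 1 + 1 + 0 + 0 + 1 + 0 + 0 = 4 ≡ 0 (mod 2).
s = (0, 0, 1, 0)^T — this equals column 2 of H (binary 0010), so error is at position 2.
Correct: flip bit 2 of r = 101111000011000 to get c = 111111000011000.


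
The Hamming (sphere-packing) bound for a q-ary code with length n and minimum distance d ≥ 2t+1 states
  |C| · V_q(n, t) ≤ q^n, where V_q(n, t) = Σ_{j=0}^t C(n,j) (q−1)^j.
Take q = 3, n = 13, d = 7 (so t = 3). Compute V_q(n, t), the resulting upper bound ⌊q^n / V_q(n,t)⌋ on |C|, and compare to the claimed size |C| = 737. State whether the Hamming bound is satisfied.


V_q(n, t) = 2627, q^n = 1594323, Hamming bound = 606, |C| = 737 > bound (violated).

Step 1: Compute V_q(n, t) = Σ_{j=0}^3 C(n, j) (q−1)^j.
  j = 0: C(13,0)·(2)^0 = 1·1 = 1.
  j = 1: C(13,1)·(2)^1 = 13·2 = 26.
  j = 2: C(13,2)·(2)^2 = 78·4 = 312.
  j = 3: C(13,3)·(2)^3 = 286·8 = 2288.
  V_q(n, t) = 1 + 26 + 312 + 2288 = 2627.
Step 2: q^n = 3^13 = 1594323.
Step 3: Hamming bound ⌊q^n / V_q(n,t)⌋ = ⌊1594323/2627⌋ = 606.
Step 4: Compare |C| = 737 to 606: violated.
The claimed |C| lies above the Hamming bound, so no 3-ary code of length 13 with d ≥ 7 can have 737 codewords.


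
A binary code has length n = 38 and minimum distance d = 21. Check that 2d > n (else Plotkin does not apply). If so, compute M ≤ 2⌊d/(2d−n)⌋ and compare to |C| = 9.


Plotkin bound M ≤ 10; given |C| = 9 ≤ bound (satisfied).

Check applicability: 2d = 42, n = 38.
2d − n = 4 > 0, so Plotkin applies.
Compute d/(2d−n) = 21/4 ≈ 5.2500.
⌊d/(2d−n)⌋ = 5.
Plotkin bound: M ≤ 2·5 = 10.
Given |C| = 9, check: satisfied.
This |C| is below the Plotkin bound.


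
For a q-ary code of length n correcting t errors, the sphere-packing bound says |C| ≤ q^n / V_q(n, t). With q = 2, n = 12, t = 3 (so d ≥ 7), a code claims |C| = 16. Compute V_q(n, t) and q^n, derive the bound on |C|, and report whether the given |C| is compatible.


V_q(n, t) = 299, q^n = 4096, Hamming bound = 13, |C| = 16 > bound (violated).

Step 1: Compute V_q(n, t) = Σ_{j=0}^3 C(n, j) (q−1)^j.
  j = 0: C(12,0)·(1)^0 = 1·1 = 1.
  j = 1: C(12,1)·(1)^1 = 12·1 = 12.
  j = 2: C(12,2)·(1)^2 = 66·1 = 66.
  j = 3: C(12,3)·(1)^3 = 220·1 = 220.
  V_q(n, t) = 1 + 12 + 66 + 220 = 299.
Step 2: q^n = 2^12 = 4096.
Step 3: Hamming bound ⌊q^n / V_q(n,t)⌋ = ⌊4096/299⌋ = 13.
Step 4: Compare |C| = 16 to 13: violated.
The claimed |C| lies above the Hamming bound, so no 2-ary code of length 12 with d ≥ 7 can have 16 codewords.


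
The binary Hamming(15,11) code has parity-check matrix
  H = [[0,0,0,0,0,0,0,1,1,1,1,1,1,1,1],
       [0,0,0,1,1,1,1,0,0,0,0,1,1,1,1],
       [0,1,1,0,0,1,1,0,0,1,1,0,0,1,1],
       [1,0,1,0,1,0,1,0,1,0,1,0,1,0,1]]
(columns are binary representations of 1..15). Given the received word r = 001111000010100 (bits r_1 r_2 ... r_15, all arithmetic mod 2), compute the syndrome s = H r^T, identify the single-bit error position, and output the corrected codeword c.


s = (0, 0, 1, 0)^T, error position = 2, corrected codeword c = 011111000010100

Compute s = H r^T mod 2 one row at a time:
  s_1 = 0 + 0 + 0 + 1 + 0 + 1 + 0 + 0 = 2 ≡ 0 (mod 2).
  s_2 = 1 + 1 + 1 + 0 + 0 + 1 + 0 + 0 = 4 ≡ 0 (mod 2).
  s_3 = 0 + 1 + 1 + 0 + 0 + 1 + 0 + 0 = 3 ≡ 1 (mod 2).
  s_4 = 0 + 1 + 1 + 0 + 0 + 1 + 1 + 0 = 4 ≡ 0 (mod 2).
s = (0, 0, 1, 0)^T — this equals column 2 of H (binary 0010), so error is at position 2.
Correct: flip bit 2 of r = 001111000010100 to get c = 011111000010100.


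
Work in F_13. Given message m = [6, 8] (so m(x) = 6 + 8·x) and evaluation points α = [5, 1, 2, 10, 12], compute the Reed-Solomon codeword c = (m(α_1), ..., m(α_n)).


c = [7, 1, 9, 8, 11]

Message polynomial: m(x) = 6 + 8·x (mod 13).
For each evaluation point α_i, compute m(α_i) mod 13:
  α_1 = 5: Horner steps 8 → 7, so m(5) = 7.
  α_2 = 1: Horner steps 8 → 1, so m(1) = 1.
  α_3 = 2: Horner steps 8 → 9, so m(2) = 9.
  α_4 = 10: Horner steps 8 → 8, so m(10) = 8.
  α_5 = 12: Horner steps 8 → 11, so m(12) = 11.
Codeword c = [7, 1, 9, 8, 11] ∈ F_13^5.


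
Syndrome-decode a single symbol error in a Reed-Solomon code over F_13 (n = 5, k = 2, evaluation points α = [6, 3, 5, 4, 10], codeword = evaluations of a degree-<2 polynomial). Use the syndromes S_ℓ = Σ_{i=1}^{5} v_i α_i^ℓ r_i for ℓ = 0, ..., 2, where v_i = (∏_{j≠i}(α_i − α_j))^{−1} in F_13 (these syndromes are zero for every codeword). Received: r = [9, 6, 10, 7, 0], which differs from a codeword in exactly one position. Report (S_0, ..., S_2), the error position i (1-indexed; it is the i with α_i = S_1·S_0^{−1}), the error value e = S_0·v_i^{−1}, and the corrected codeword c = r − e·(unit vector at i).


S = (8, 1, 5), error at position 3, error magnitude e = 2, c = [9, 6, 8, 7, 0].

Step 1: column multipliers v_i = (∏_{j≠i}(α_i − α_j))^{−1} mod 13.
  i = 1 (α = 6): (6−3)(6−5)(6−4)(6−10) = 3·1·2·(−4) = −24 ≡ 2, so v_1 = 2^{−1} = 7 (mod 13).
  i = 2 (α = 3): (3−6)(3−5)(3−4)(3−10) = (−3)·(−2)·(−1)·(−7) = 42 ≡ 3, so v_2 = 3^{−1} = 9 (mod 13).
  i = 3 (α = 5): (5−6)(5−3)(5−4)(5−10) = (−1)·2·1·(−5) = 10 ≡ 10, so v_3 = 10^{−1} = 4 (mod 13).
  i = 4 (α = 4): (4−6)(4−3)(4−5)(4−10) = (−2)·1·(−1)·(−6) = −12 ≡ 1, so v_4 = 1^{−1} = 1 (mod 13).
  i = 5 (α = 10): (10−6)(10−3)(10−5)(10−4) = 4·7·5·6 = 840 ≡ 8, so v_5 = 8^{−1} = 5 (mod 13).
  v = [7, 9, 4, 1, 5].
Step 2: syndromes of r = [9, 6, 10, 7, 0] (all sums mod 13).
  S_0 = Σ v_i r_i = 7·9 + 9·6 + 4·10 + 1·7 + 5·0 = 164 ≡ 8.
  S_1 = Σ v_i α_i r_i = 7·6·9 + 9·3·6 + 4·5·10 + 1·4·7 + 5·10·0 = 768 ≡ 1.
  α_i^2 mod 13 = [10, 9, 12, 3, 9].
  S_2 = Σ v_i α_i^2 r_i = 7·10·9 + 9·9·6 + 4·12·10 + 1·3·7 + 5·9·0 = 1617 ≡ 5.
  S = (8, 1, 5) ≠ 0, so r is not a codeword (an error is present).
Step 3: locate the error. For a single error e at position i, S_ℓ = v_i·e·α_i^ℓ, so α_err = S_1/S_0.
  S_0^{−1} = 8^{−1} = 5 (mod 13), so α_err = 1·5 = 5 ≡ 5 = α_3. Error position i = 3.
  Consistency check: S_2/S_1 = 5·1 = 5 ≡ 5 = α_err ✓ (single-error assumption holds).
Step 4: error magnitude e = S_0/v_3 = S_0·∏_{j≠3}(α_3 − α_j) = 8·10 = 80 ≡ 2 (mod 13).
Step 5: correct position 3: c_3 = r_3 − e = 10 − 2 ≡ 8 (mod 13). Hence c = [9, 6, 8, 7, 0].
  Check: interpolating c through the α_i gives m(x) = 3 + 1·x (degree < 2) with m(α_i) = c_i for every i, so c is indeed a codeword.


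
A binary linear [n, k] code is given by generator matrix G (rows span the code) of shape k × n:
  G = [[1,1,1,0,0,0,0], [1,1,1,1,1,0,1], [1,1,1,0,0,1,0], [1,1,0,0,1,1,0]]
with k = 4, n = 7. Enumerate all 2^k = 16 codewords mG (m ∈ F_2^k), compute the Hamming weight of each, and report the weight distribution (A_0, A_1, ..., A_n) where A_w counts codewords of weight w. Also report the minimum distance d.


Weight distribution: A_0 = 1, A_1 = 1, A_2 = 1, A_3 = 5, A_4 = 5, A_5 = 1, A_6 = 1, A_7 = 1. Minimum distance d = 1.

Enumerate all 2^4 = 16 messages m ∈ F_2^4.
For each, compute codeword c = mG in F_2^7, then tally its weight.
  m = 0000 → c = 0000000, weight = 0.
  m = 1000 → c = 1110000, weight = 3.
  m = 0100 → c = 1111101, weight = 6.
  m = 1100 → c = 0001101, weight = 3.
  m = 0010 → c = 1110010, weight = 4.
  m = 1010 → c = 0000010, weight = 1.
  m = 0110 → c = 0001111, weight = 4.
  m = 1110 → c = 1111111, weight = 7.
  m = 0001 → c = 1100110, weight = 4.
  m = 1001 → c = 0010110, weight = 3.
  m = 0101 → c = 0011011, weight = 4.
  m = 1101 → c = 1101011, weight = 5.
  m = 0011 → c = 0010100, weight = 2.
  m = 1011 → c = 1100100, weight = 3.
  m = 0111 → c = 1101001, weight = 4.
  m = 1111 → c = 0011001, weight = 3.
Tally weights:
  weight 0: 1 codewords.
  weight 1: 1 codewords.
  weight 2: 1 codewords.
  weight 3: 5 codewords.
  weight 4: 5 codewords.
  weight 5: 1 codewords.
  weight 6: 1 codewords.
  weight 7: 1 codewords.
Minimum distance d = smallest w > 0 with A_w > 0 = 1.
Sanity: Σ A_w = 16 = 2^4 = 16 ✓.


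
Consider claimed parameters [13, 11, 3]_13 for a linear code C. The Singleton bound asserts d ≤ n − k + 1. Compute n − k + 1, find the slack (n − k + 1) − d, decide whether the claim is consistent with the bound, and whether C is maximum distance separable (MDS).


Singleton RHS = n − k + 1 = 3, slack = 0, bound satisfied, MDS.

Singleton bound: d ≤ n − k + 1.
Here n = 13, k = 11, so n − k + 1 = 3.
Given d = 3, check d ≤ 3: YES.
Slack = (n − k + 1) − d = 0.
The code is MDS (slack = 0).
Description: the claimed parameters are [13, 11, 3]_13; such a code would be MDS (meets Singleton bound).


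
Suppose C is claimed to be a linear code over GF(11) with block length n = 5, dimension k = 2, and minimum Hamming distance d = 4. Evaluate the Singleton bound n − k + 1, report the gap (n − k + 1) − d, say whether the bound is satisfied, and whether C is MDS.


Singleton RHS = n − k + 1 = 4, slack = 0, bound satisfied, MDS.

Singleton bound: d ≤ n − k + 1.
Here n = 5, k = 2, so n − k + 1 = 4.
Given d = 4, check d ≤ 4: YES.
Slack = (n − k + 1) − d = 0.
The code is MDS (slack = 0).
Description: the claimed parameters are [5, 2, 4]_11; such a code would be MDS (meets Singleton bound).


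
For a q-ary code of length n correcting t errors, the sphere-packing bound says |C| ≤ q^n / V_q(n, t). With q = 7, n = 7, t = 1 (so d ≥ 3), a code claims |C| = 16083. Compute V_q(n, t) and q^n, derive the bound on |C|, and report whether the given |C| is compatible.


V_q(n, t) = 43, q^n = 823543, Hamming bound = 19152, |C| = 16083 ≤ bound (satisfied).

Step 1: Compute V_q(n, t) = Σ_{j=0}^1 C(n, j) (q−1)^j.
  j = 0: C(7,0)·(6)^0 = 1·1 = 1.
  j = 1: C(7,1)·(6)^1 = 7·6 = 42.
  V_q(n, t) = 1 + 42 = 43.
Step 2: q^n = 7^7 = 823543.
Step 3: Hamming bound ⌊q^n / V_q(n,t)⌋ = ⌊823543/43⌋ = 19152.
Step 4: Compare |C| = 16083 to 19152: satisfied.
The claimed |C| lies below the Hamming bound.


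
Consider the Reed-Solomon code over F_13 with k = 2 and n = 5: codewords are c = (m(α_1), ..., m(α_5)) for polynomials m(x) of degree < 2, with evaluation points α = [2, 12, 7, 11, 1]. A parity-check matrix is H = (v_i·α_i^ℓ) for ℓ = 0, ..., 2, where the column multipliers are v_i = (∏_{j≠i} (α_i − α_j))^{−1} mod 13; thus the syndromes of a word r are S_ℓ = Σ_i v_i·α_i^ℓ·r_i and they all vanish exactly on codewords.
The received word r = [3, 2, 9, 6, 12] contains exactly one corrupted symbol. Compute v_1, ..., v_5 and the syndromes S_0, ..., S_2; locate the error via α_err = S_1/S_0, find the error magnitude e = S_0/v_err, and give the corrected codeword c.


S = (7, 7, 7), error at position 5, error magnitude e = 5, c = [3, 2, 9, 6, 7].

Step 1: column multipliers v_i = (∏_{j≠i}(α_i − α_j))^{−1} mod 13.
  i = 1 (α = 2): (2−12)(2−7)(2−11)(2−1) = (−10)·(−5)·(−9)·1 = −450 ≡ 5, so v_1 = 5^{−1} = 8 (mod 13).
  i = 2 (α = 12): (12−2)(12−7)(12−11)(12−1) = 10·5·1·11 = 550 ≡ 4, so v_2 = 4^{−1} = 10 (mod 13).
  i = 3 (α = 7): (7−2)(7−12)(7−11)(7−1) = 5·(−5)·(−4)·6 = 600 ≡ 2, so v_3 = 2^{−1} = 7 (mod 13).
  i = 4 (α = 11): (11−2)(11−12)(11−7)(11−1) = 9·(−1)·4·10 = −360 ≡ 4, so v_4 = 4^{−1} = 10 (mod 13).
  i = 5 (α = 1): (1−2)(1−12)(1−7)(1−11) = (−1)·(−11)·(−6)·(−10) = 660 ≡ 10, so v_5 = 10^{−1} = 4 (mod 13).
  v = [8, 10, 7, 10, 4].
Step 2: syndromes of r = [3, 2, 9, 6, 12] (all sums mod 13).
  S_0 = Σ v_i r_i = 8·3 + 10·2 + 7·9 + 10·6 + 4·12 = 215 ≡ 7.
  S_1 = Σ v_i α_i r_i = 8·2·3 + 10·12·2 + 7·7·9 + 10·11·6 + 4·1·12 = 1437 ≡ 7.
  α_i^2 mod 13 = [4, 1, 10, 4, 1].
  S_2 = Σ v_i α_i^2 r_i = 8·4·3 + 10·1·2 + 7·10·9 + 10·4·6 + 4·1·12 = 1034 ≡ 7.
  S = (7, 7, 7) ≠ 0, so r is not a codeword (an error is present).
Step 3: locate the error. For a single error e at position i, S_ℓ = v_i·e·α_i^ℓ, so α_err = S_1/S_0.
  S_0^{−1} = 7^{−1} = 2 (mod 13), so α_err = 7·2 = 14 ≡ 1 = α_5. Error position i = 5.
  Consistency check: S_2/S_1 = 7·2 = 14 ≡ 1 = α_err ✓ (single-error assumption holds).
Step 4: error magnitude e = S_0/v_5 = S_0·∏_{j≠5}(α_5 − α_j) = 7·10 = 70 ≡ 5 (mod 13).
Step 5: correct position 5: c_5 = r_5 − e = 12 − 5 ≡ 7 (mod 13). Hence c = [3, 2, 9, 6, 7].
  Check: interpolating c through the α_i gives m(x) = 11 + 9·x (degree < 2) with m(α_i) = c_i for every i, so c is indeed a codeword.


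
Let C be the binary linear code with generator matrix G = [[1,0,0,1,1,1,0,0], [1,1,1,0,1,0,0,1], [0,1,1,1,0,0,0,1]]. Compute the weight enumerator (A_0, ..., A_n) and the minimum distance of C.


Weight distribution: A_0 = 1, A_1 = 1, A_3 = 1, A_4 = 2, A_5 = 2, A_6 = 1. Minimum distance d = 1.

Enumerate all 2^3 = 8 messages m ∈ F_2^3.
For each, compute codeword c = mG in F_2^8, then tally its weight.
  m = 000 → c = 00000000, weight = 0.
  m = 100 → c = 10011100, weight = 4.
  m = 010 → c = 11101001, weight = 5.
  m = 110 → c = 01110101, weight = 5.
  m = 001 → c = 01110001, weight = 4.
  m = 101 → c = 11101101, weight = 6.
  m = 011 → c = 10011000, weight = 3.
  m = 111 → c = 00000100, weight = 1.
Tally weights:
  weight 0: 1 codewords.
  weight 1: 1 codewords.
  weight 3: 1 codewords.
  weight 4: 2 codewords.
  weight 5: 2 codewords.
  weight 6: 1 codewords.
Minimum distance d = smallest w > 0 with A_w > 0 = 1.
Sanity: Σ A_w = 8 = 2^3 = 8 ✓.


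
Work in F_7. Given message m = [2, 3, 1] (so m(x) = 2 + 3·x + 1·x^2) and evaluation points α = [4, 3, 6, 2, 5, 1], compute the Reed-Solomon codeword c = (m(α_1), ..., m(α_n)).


c = [2, 6, 0, 5, 0, 6]

Message polynomial: m(x) = 2 + 3·x + 1·x^2 (mod 7).
For each evaluation point α_i, compute m(α_i) mod 7:
  α_1 = 4: Horner steps 1 → 0 → 2, so m(4) = 2.
  α_2 = 3: Horner steps 1 → 6 → 6, so m(3) = 6.
  α_3 = 6: Horner steps 1 → 2 → 0, so m(6) = 0.
  α_4 = 2: Horner steps 1 → 5 → 5, so m(2) = 5.
  α_5 = 5: Horner steps 1 → 1 → 0, so m(5) = 0.
  α_6 = 1: Horner steps 1 → 4 → 6, so m(1) = 6.
Codeword c = [2, 6, 0, 5, 0, 6] ∈ F_7^6.
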